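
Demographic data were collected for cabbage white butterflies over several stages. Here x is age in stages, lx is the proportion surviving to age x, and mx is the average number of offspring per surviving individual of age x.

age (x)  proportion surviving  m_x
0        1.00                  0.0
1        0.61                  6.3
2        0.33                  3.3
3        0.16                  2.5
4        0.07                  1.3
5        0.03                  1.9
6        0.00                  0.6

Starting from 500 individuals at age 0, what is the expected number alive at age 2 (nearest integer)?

165

Expected survivors = N0 · l_2 = 500 × 0.33 = 165 → 165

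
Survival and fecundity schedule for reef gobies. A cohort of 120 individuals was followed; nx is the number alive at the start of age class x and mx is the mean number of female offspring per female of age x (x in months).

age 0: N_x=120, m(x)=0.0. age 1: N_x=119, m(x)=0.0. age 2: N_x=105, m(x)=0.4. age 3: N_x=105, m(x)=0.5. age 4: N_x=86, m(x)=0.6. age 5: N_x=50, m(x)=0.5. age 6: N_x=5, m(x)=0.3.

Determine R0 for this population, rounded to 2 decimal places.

1.44

lx = nx/n0 = nx/120: 1, 0.99167…, 0.875, 0.875, 0.71667…, 0.41667…, 0.04167…
lx·mx by age: 0, 0, 0.35, 0.4375, 0.43…, 0.208333…, 0.0125…
R0 = Σ lx·mx = 1.438333… → 1.44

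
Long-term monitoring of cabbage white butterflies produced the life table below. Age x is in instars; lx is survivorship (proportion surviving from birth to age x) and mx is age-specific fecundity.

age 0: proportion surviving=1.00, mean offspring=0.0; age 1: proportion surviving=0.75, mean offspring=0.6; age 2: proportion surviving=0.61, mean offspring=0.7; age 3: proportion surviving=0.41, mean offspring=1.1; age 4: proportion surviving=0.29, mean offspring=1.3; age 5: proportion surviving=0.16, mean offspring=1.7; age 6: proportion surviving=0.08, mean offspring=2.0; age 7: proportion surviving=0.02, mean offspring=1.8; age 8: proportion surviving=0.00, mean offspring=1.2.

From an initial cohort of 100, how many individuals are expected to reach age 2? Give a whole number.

Expected survivors = N0 · l_2 = 100 × 0.61 = 61 → 61

61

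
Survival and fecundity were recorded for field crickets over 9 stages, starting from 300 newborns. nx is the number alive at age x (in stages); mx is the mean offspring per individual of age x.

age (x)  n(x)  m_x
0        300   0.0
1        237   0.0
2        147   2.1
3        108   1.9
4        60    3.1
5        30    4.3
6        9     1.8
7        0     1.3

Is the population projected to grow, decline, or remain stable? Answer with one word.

growing

lx = nx/n0 = nx/300: 1, 0.79, 0.49, 0.36, 0.2, 0.1, 0.03, 0
R0 = Σ lx·mx = 0 + 0 + 1.029 + 0.684 + 0.62 + 0.43 + 0.054 + 0 = 2.817
R0 > 1, so the population is growing.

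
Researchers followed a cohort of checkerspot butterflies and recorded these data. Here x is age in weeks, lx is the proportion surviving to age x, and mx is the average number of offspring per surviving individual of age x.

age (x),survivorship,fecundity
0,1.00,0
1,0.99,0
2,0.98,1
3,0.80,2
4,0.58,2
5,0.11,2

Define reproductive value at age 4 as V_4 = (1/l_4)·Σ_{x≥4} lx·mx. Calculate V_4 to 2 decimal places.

lx·mx for x ≥ 4: 1.16, 0.22 → sum = 1.38
V_4 = 1.38 / l_4 = 1.38 / 0.58 = 2.37931… → 2.38

2.38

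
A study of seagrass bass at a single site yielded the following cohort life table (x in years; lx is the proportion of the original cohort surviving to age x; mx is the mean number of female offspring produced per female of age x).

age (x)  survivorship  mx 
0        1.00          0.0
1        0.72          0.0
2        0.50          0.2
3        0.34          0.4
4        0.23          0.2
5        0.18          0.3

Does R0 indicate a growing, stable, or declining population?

R0 = Σ lx·mx = 0 + 0 + 0.1 + 0.136 + 0.046 + 0.054 = 0.336
R0 < 1, so the population is declining.

declining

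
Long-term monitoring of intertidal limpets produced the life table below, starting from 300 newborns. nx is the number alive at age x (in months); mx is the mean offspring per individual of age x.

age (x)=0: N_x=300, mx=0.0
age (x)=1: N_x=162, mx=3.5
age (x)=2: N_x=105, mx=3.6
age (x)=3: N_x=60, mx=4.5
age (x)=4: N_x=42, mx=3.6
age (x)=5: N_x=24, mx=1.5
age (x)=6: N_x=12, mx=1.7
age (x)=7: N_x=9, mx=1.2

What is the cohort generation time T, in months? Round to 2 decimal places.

2.17

lx = nx/n0 = nx/300: 1, 0.54, 0.35, 0.2, 0.14, 0.08, 0.04, 0.03
lx·mx: 0, 1.89, 1.26, 0.9, 0.504, 0.12, 0.068, 0.036 → R0 = 4.778
x·lx·mx: 0, 1.89, 2.52, 2.7, 2.016, 0.6, 0.408, 0.252 → Σ = 10.386
T = 10.386 / 4.778 = 2.173713… → 2.17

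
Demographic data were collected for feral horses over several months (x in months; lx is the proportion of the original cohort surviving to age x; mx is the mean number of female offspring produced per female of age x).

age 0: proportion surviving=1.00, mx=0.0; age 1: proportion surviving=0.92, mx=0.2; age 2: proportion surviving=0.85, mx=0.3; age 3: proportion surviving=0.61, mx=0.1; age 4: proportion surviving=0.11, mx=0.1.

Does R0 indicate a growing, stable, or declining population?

declining

R0 = Σ lx·mx = 0 + 0.184 + 0.255 + 0.061 + 0.011 = 0.511
R0 < 1, so the population is declining.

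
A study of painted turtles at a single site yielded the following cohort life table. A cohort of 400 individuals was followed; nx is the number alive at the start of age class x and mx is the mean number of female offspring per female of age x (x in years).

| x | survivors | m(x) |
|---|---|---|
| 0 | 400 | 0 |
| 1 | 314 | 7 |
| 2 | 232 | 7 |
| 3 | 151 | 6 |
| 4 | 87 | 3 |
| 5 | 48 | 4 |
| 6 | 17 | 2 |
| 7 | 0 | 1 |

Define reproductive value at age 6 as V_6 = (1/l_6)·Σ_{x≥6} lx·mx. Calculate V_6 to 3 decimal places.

lx = nx/n0 = nx/400: 1, 0.785, 0.58, 0.3775, 0.2175, 0.12, 0.0425, 0
lx·mx for x ≥ 6: 0.085, 0 → sum = 0.085
V_6 = 0.085 / l_6 = 0.085 / 0.0425 = 2 → 2.000

2.000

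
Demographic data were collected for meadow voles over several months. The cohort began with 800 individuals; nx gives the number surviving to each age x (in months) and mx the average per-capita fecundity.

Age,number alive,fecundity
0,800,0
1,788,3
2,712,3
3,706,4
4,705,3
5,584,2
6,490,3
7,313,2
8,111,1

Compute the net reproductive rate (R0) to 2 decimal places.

lx = nx/n0 = nx/800: 1, 0.985, 0.89, 0.8825, 0.88125, 0.73, 0.6125, 0.39125, 0.13875
lx·mx by age: 0, 2.955, 2.67, 3.53, 2.64375, 1.46, 1.8375, 0.7825, 0.13875
R0 = Σ lx·mx = 16.0175 → 16.02

16.02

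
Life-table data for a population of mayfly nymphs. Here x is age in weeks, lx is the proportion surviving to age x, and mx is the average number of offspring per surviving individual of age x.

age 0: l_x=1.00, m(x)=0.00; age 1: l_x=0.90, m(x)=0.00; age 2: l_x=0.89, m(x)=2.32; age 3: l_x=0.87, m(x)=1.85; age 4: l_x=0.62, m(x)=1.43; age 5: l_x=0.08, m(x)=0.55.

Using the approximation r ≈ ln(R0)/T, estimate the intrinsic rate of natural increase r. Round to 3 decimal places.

0.553

R0 = Σ lx·mx = 0 + 0 + 2.0648 + 1.6095 + 0.8866 + 0.044 = 4.6049
Σ x·lx·mx = 12.7245; T = 12.7245/4.6049 = 2.76325…
r ≈ ln(R0)/T = ln(4.6049)/2.76325… = 0.55265… → 0.553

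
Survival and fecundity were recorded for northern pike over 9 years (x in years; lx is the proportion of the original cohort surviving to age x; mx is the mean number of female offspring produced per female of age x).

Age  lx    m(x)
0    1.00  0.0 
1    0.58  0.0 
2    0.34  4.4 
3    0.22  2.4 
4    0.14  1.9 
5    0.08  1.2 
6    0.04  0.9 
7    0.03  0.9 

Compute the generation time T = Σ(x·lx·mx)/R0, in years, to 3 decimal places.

lx·mx: 0, 0, 1.496, 0.528, 0.266, 0.096, 0.036, 0.027 → R0 = 2.449
x·lx·mx: 0, 0, 2.992, 1.584, 1.064, 0.48, 0.216, 0.189 → Σ = 6.525
T = 6.525 / 2.449 = 2.664353… → 2.664

2.664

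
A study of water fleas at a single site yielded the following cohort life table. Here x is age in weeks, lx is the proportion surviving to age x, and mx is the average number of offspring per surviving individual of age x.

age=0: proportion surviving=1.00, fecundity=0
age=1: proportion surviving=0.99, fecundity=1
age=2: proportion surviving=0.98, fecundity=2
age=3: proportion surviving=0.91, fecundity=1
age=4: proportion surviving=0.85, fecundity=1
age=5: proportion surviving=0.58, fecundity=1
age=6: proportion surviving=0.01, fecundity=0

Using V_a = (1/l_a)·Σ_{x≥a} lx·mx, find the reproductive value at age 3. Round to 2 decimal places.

lx·mx for x ≥ 3: 0.91, 0.85, 0.58, 0 → sum = 2.34
V_3 = 2.34 / l_3 = 2.34 / 0.91 = 2.571429… → 2.57

2.57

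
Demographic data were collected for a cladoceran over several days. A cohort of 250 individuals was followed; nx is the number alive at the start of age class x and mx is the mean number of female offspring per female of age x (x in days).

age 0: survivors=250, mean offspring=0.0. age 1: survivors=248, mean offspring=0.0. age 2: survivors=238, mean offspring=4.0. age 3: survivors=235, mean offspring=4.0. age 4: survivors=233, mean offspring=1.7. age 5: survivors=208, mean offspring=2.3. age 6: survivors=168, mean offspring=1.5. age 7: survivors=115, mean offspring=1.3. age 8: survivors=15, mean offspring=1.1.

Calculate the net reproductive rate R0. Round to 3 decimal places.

12.738

lx = nx/n0 = nx/250: 1, 0.992, 0.952, 0.94, 0.932, 0.832, 0.672, 0.46, 0.06
lx·mx by age: 0, 0, 3.808, 3.76, 1.5844, 1.9136, 1.008, 0.598, 0.066
R0 = Σ lx·mx = 12.738 → 12.738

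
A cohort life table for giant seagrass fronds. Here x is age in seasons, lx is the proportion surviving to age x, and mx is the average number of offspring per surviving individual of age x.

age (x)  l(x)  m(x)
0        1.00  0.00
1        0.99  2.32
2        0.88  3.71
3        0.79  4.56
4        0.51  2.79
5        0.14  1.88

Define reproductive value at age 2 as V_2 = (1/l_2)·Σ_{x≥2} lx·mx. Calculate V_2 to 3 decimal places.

lx·mx for x ≥ 2: 3.2648, 3.6024, 1.4229, 0.2632 → sum = 8.5533
V_2 = 8.5533 / l_2 = 8.5533 / 0.88 = 9.719659… → 9.720

9.720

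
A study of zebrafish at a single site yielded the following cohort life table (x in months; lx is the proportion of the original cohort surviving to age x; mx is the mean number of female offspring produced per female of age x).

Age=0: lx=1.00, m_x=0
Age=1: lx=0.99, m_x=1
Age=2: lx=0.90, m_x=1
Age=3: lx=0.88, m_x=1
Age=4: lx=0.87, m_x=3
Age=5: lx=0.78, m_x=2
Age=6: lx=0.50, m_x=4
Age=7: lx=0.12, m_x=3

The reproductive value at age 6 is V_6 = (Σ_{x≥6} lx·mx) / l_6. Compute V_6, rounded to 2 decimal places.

4.72

lx·mx for x ≥ 6: 2, 0.36 → sum = 2.36
V_6 = 2.36 / l_6 = 2.36 / 0.5 = 4.72 → 4.72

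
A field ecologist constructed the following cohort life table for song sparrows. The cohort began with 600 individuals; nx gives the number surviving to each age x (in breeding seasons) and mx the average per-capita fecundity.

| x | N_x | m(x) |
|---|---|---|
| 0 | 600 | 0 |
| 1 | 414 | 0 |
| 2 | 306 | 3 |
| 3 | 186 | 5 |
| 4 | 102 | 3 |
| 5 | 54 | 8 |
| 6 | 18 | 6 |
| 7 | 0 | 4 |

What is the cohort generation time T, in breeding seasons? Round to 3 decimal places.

3.214

lx = nx/n0 = nx/600: 1, 0.69, 0.51, 0.31, 0.17, 0.09, 0.03, 0
lx·mx: 0, 0, 1.53, 1.55, 0.51, 0.72, 0.18, 0 → R0 = 4.49
x·lx·mx: 0, 0, 3.06, 4.65, 2.04, 3.6, 1.08, 0 → Σ = 14.43
T = 14.43 / 4.49 = 3.213808… → 3.214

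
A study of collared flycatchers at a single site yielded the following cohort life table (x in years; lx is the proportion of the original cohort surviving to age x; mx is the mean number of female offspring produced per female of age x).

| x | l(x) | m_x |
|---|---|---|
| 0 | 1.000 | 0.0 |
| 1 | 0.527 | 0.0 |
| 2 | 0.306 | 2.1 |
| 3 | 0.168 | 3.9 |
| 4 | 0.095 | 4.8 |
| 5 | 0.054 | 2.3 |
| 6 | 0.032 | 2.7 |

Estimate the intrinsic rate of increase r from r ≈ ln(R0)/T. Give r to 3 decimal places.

0.213

R0 = Σ lx·mx = 0 + 0 + 0.6426 + 0.6552 + 0.456 + 0.1242 + 0.0864 = 1.9644
Σ x·lx·mx = 6.2142; T = 6.2142/1.9644 = 3.16341…
r ≈ ln(R0)/T = ln(1.9644)/3.16341… = 0.21344… → 0.213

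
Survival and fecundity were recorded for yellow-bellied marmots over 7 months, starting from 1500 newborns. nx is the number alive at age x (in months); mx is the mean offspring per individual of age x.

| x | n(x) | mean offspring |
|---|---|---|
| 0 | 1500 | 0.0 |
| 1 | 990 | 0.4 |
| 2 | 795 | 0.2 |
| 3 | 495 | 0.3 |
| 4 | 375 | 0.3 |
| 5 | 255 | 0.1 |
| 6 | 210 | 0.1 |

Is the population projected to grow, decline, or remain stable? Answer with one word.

lx = nx/n0 = nx/1500: 1, 0.66, 0.53, 0.33, 0.25, 0.17, 0.14
R0 = Σ lx·mx = 0 + 0.264 + 0.106 + 0.099 + 0.075 + 0.017 + 0.014 = 0.575
R0 < 1, so the population is declining.

declining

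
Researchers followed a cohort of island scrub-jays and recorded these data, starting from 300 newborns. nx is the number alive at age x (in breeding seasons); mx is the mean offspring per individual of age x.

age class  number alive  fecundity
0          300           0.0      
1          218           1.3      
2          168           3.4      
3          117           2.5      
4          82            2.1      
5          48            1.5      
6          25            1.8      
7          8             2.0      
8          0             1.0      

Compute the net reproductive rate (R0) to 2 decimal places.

4.84

lx = nx/n0 = nx/300: 1, 0.72667…, 0.56, 0.39, 0.27333…, 0.16, 0.08333…, 0.02667…, 0
lx·mx by age: 0, 0.944667…, 1.904, 0.975, 0.574…, 0.24, 0.15…, 0.053333…, 0
R0 = Σ lx·mx = 4.841… → 4.84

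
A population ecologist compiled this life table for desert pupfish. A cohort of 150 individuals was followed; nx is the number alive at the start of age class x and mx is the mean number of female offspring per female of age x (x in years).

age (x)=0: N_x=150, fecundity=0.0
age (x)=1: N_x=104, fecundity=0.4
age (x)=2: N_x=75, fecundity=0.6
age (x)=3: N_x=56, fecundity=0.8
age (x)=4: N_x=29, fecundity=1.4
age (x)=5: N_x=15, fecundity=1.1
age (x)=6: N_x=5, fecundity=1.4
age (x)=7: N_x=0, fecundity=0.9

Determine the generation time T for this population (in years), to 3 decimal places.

lx = nx/n0 = nx/150: 1, 0.69333…, 0.5, 0.37333…, 0.19333…, 0.1, 0.03333…, 0
lx·mx: 0, 0.277333…, 0.3, 0.298667…, 0.270667…, 0.11, 0.046667…, 0 → R0 = 1.303333…
x·lx·mx: 0, 0.277333…, 0.6, 0.896…, 1.082667…, 0.55, 0.28…, 0 → Σ = 3.686…
T = 3.686… / 1.303333… = 2.828133… → 2.828

2.828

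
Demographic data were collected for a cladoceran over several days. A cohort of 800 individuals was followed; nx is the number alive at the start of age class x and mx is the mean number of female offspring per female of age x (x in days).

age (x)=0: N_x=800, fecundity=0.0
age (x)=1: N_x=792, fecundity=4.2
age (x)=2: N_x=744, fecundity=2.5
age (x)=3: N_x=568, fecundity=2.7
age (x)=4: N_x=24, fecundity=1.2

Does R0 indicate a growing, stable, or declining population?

lx = nx/n0 = nx/800: 1, 0.99, 0.93, 0.71, 0.03
R0 = Σ lx·mx = 0 + 4.158 + 2.325 + 1.917 + 0.036 = 8.436
R0 > 1, so the population is growing.

growing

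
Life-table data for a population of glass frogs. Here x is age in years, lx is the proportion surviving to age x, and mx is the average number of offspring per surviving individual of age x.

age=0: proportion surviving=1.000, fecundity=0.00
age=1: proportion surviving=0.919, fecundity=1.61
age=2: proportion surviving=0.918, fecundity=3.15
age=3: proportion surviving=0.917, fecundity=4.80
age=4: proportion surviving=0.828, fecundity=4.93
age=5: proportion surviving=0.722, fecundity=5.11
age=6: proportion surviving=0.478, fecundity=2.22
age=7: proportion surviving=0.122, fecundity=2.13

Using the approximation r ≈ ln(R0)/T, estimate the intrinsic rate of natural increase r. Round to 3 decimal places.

R0 = Σ lx·mx = 0 + 1.47959 + 2.8917 + 4.4016 + 4.08204 + 3.68942 + 1.06116 + 0.25986 = 17.86537
Σ x·lx·mx = 63.42903; T = 63.42903/17.86537 = 3.55039…
r ≈ ln(R0)/T = ln(17.86537)/3.55039… = 0.81199… → 0.812

0.812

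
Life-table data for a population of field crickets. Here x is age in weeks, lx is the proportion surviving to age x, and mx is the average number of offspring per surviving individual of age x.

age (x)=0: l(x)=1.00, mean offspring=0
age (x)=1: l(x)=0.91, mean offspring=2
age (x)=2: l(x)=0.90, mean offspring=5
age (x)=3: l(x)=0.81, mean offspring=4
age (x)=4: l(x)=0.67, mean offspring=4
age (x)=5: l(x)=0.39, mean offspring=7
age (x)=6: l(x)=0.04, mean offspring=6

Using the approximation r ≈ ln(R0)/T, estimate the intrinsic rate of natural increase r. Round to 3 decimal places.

0.893

R0 = Σ lx·mx = 0 + 1.82 + 4.5 + 3.24 + 2.68 + 2.73 + 0.24 = 15.21
Σ x·lx·mx = 46.35; T = 46.35/15.21 = 3.04734…
r ≈ ln(R0)/T = ln(15.21)/3.04734… = 0.89322… → 0.893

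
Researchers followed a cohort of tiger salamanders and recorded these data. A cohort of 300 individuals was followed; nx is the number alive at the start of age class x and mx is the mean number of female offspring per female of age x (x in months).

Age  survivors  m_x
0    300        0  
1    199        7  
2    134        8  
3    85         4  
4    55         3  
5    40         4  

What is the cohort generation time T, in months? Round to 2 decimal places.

lx = nx/n0 = nx/300: 1, 0.66333…, 0.44667…, 0.28333…, 0.18333…, 0.13333…
lx·mx: 0, 4.643333…, 3.573333…, 1.133333…, 0.55…, 0.533333… → R0 = 10.433333…
x·lx·mx: 0, 4.643333…, 7.146667…, 3.4…, 2.2…, 2.666667… → Σ = 20.056667…
T = 20.056667… / 10.433333… = 1.922364… → 1.92

1.92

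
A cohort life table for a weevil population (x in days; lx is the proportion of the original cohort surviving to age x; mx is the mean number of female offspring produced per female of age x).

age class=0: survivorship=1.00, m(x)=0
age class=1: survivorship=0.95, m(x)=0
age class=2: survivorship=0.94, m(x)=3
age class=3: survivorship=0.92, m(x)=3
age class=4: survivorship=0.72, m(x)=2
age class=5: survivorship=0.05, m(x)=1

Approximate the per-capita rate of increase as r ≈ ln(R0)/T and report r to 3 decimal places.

0.694

R0 = Σ lx·mx = 0 + 0 + 2.82 + 2.76 + 1.44 + 0.05 = 7.07
Σ x·lx·mx = 19.93; T = 19.93/7.07 = 2.81895…
r ≈ ln(R0)/T = ln(7.07)/2.81895… = 0.69383… → 0.694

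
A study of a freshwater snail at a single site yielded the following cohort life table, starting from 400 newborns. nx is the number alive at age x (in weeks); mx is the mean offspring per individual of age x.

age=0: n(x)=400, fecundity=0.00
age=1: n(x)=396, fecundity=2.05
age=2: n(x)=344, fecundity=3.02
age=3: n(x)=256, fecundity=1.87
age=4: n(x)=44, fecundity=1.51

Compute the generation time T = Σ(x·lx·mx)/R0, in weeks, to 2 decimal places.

lx = nx/n0 = nx/400: 1, 0.99, 0.86, 0.64, 0.11
lx·mx: 0, 2.0295, 2.5972, 1.1968, 0.1661 → R0 = 5.9896
x·lx·mx: 0, 2.0295, 5.1944, 3.5904, 0.6644 → Σ = 11.4787
T = 11.4787 / 5.9896 = 1.916438… → 1.92

1.92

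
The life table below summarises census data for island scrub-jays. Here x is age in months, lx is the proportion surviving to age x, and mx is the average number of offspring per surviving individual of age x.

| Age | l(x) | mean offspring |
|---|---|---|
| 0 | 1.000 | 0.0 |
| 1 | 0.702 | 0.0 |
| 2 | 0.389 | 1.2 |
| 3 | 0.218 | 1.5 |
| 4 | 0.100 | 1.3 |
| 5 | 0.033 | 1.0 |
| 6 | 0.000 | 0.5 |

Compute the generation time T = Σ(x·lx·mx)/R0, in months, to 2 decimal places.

lx·mx: 0, 0, 0.4668, 0.327, 0.13, 0.033, 0 → R0 = 0.9568
x·lx·mx: 0, 0, 0.9336, 0.981, 0.52, 0.165, 0 → Σ = 2.5996
T = 2.5996 / 0.9568 = 2.716973… → 2.72

2.72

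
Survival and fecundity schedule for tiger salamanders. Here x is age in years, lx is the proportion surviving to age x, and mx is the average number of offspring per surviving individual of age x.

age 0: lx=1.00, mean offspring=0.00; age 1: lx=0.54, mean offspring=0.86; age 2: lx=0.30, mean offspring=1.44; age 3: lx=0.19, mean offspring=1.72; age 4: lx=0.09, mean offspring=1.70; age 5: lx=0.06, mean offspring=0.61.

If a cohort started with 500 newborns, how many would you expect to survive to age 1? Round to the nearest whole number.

270

Expected survivors = N0 · l_1 = 500 × 0.54 = 270 → 270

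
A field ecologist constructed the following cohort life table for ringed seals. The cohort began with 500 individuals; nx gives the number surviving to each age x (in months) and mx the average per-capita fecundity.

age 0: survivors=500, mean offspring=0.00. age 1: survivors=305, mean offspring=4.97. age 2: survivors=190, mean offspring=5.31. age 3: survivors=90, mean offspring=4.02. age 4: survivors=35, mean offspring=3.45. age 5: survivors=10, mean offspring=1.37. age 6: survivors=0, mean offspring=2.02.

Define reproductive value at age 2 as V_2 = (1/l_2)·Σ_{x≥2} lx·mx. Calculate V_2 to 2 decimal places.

lx = nx/n0 = nx/500: 1, 0.61, 0.38, 0.18, 0.07, 0.02, 0
lx·mx for x ≥ 2: 2.0178, 0.7236, 0.2415, 0.0274, 0 → sum = 3.0103
V_2 = 3.0103 / l_2 = 3.0103 / 0.38 = 7.921842… → 7.92

7.92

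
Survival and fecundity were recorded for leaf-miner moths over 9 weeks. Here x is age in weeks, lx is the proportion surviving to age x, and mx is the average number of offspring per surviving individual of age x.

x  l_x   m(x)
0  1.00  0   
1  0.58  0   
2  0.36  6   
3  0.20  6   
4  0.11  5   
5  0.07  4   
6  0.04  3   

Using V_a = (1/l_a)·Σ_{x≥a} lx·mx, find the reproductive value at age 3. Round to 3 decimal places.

lx·mx for x ≥ 3: 1.2, 0.55, 0.28, 0.12 → sum = 2.15
V_3 = 2.15 / l_3 = 2.15 / 0.2 = 10.75 → 10.750

10.750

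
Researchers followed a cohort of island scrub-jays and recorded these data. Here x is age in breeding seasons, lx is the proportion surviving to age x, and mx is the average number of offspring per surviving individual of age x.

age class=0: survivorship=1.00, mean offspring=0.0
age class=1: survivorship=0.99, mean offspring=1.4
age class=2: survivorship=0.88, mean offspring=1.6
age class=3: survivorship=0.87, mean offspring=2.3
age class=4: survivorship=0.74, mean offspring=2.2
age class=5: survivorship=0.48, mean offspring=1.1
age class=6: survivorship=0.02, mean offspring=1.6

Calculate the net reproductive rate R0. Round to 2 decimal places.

lx·mx by age: 0, 1.386, 1.408, 2.001, 1.628, 0.528, 0.032
R0 = Σ lx·mx = 6.983 → 6.98

6.98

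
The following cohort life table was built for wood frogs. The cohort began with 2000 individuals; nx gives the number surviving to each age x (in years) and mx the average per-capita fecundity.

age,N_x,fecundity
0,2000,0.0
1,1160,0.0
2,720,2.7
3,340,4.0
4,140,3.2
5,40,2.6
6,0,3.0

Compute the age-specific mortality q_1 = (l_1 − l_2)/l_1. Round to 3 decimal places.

0.379

lx = nx/n0 = nx/2000: 1, 0.58, 0.36, 0.17, 0.07, 0.02, 0
q_1 = (l_1 − l_2) / l_1 = (0.58 − 0.36) / 0.58
     = 0.22 / 0.58 = 0.37931… → 0.379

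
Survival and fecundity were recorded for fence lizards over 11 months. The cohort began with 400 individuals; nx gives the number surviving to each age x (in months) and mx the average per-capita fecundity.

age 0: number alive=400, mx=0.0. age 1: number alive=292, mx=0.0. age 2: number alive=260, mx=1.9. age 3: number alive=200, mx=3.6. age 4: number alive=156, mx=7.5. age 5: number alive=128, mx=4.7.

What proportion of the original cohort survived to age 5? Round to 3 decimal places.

0.320

l_5 = n_5/n_0 = 128/400 = 0.32 → 0.320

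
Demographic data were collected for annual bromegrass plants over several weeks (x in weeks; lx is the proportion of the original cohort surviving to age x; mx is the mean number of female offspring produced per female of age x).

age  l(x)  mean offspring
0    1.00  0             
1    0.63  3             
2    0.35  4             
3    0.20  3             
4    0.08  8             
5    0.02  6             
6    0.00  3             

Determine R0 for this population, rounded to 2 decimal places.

4.65

lx·mx by age: 0, 1.89, 1.4, 0.6, 0.64, 0.12, 0
R0 = Σ lx·mx = 4.65 → 4.65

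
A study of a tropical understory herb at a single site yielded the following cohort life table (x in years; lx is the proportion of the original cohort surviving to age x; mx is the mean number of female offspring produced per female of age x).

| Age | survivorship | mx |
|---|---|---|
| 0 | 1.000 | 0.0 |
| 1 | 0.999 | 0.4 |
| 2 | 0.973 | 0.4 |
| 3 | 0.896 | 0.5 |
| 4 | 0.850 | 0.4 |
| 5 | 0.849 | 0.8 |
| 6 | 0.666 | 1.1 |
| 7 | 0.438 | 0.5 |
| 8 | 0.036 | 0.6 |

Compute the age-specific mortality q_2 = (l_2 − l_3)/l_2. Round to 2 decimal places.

0.08

q_2 = (l_2 − l_3) / l_2 = (0.973 − 0.896) / 0.973
     = 0.077 / 0.973 = 0.079137… → 0.08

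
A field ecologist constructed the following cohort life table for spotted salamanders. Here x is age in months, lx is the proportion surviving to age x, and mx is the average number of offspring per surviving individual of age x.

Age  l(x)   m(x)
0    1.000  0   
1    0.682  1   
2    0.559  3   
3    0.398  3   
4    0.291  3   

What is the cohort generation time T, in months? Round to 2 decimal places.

2.51

lx·mx: 0, 0.682, 1.677, 1.194, 0.873 → R0 = 4.426
x·lx·mx: 0, 0.682, 3.354, 3.582, 3.492 → Σ = 11.11
T = 11.11 / 4.426 = 2.510167… → 2.51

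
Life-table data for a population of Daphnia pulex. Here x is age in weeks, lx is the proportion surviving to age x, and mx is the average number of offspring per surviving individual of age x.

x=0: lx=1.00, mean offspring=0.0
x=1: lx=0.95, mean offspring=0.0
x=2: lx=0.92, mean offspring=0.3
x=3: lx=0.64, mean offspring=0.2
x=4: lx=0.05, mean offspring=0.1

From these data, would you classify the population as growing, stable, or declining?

R0 = Σ lx·mx = 0 + 0 + 0.276 + 0.128 + 0.005 = 0.409
R0 < 1, so the population is declining.

declining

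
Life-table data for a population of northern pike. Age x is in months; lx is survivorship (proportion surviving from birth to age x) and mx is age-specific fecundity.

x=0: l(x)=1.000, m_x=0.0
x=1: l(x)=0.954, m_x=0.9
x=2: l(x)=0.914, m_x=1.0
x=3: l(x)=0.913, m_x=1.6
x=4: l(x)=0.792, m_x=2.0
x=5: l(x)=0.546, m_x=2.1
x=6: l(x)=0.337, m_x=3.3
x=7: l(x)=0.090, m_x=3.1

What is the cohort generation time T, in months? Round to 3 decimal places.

3.775

lx·mx: 0, 0.8586, 0.914, 1.4608, 1.584, 1.1466, 1.1121, 0.279 → R0 = 7.3551
x·lx·mx: 0, 0.8586, 1.828, 4.3824, 6.336, 5.733, 6.6726, 1.953 → Σ = 27.7636
T = 27.7636 / 7.3551 = 3.774741… → 3.775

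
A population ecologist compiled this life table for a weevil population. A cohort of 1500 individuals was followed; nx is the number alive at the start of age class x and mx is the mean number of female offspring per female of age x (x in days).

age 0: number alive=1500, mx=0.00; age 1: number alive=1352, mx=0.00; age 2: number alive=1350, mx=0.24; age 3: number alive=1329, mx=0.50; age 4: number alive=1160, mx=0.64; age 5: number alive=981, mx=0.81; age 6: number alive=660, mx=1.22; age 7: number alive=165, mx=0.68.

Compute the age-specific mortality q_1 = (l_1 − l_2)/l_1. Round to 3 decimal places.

0.001

lx = nx/n0 = nx/1500: 1, 0.90133…, 0.9, 0.886, 0.77333…, 0.654, 0.44, 0.11
q_1 = (l_1 − l_2) / l_1 = (0.901333… − 0.9) / 0.901333…
     = 0.001333… / 0.901333… = 0.001479… → 0.001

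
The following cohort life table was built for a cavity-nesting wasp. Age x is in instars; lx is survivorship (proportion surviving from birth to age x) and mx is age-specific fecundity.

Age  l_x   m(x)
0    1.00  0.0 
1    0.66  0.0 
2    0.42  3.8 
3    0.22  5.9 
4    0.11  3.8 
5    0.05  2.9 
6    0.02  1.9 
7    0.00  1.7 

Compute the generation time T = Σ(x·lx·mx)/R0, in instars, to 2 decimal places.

2.78

lx·mx: 0, 0, 1.596, 1.298, 0.418, 0.145, 0.038, 0 → R0 = 3.495
x·lx·mx: 0, 0, 3.192, 3.894, 1.672, 0.725, 0.228, 0 → Σ = 9.711
T = 9.711 / 3.495 = 2.778541… → 2.78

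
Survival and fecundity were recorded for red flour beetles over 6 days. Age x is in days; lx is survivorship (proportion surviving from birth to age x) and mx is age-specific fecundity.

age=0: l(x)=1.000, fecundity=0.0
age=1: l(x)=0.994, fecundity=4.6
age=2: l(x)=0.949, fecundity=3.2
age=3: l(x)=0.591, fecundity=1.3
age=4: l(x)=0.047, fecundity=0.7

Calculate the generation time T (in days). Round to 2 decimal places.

lx·mx: 0, 4.5724, 3.0368, 0.7683, 0.0329 → R0 = 8.4104
x·lx·mx: 0, 4.5724, 6.0736, 2.3049, 0.1316 → Σ = 13.0825
T = 13.0825 / 8.4104 = 1.555515… → 1.56

1.56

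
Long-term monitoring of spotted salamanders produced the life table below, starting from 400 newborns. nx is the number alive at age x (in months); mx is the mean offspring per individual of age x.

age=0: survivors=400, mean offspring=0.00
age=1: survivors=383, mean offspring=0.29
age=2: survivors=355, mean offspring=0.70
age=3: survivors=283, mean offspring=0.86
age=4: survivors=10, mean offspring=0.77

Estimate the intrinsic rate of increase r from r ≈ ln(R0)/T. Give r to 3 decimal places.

lx = nx/n0 = nx/400: 1, 0.9575, 0.8875, 0.7075, 0.025
R0 = Σ lx·mx = 0 + 0.27768… + 0.62125… + 0.60845… + 0.01925 = 1.526625
Σ x·lx·mx = 3.422525; T = 3.422525/1.526625 = 2.24189…
r ≈ ln(R0)/T = ln(1.526625)/2.24189… = 0.18871… → 0.189

0.189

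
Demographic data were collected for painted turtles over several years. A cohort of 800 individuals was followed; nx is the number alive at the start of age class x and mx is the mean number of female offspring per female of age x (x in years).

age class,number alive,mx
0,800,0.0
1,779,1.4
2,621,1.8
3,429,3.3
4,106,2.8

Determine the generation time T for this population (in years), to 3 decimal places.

lx = nx/n0 = nx/800: 1, 0.97375, 0.77625, 0.53625, 0.1325
lx·mx: 0, 1.36325, 1.39725, 1.769625, 0.371 → R0 = 4.901125
x·lx·mx: 0, 1.36325, 2.7945, 5.308875, 1.484 → Σ = 10.950625
T = 10.950625 / 4.901125 = 2.234308… → 2.234

2.234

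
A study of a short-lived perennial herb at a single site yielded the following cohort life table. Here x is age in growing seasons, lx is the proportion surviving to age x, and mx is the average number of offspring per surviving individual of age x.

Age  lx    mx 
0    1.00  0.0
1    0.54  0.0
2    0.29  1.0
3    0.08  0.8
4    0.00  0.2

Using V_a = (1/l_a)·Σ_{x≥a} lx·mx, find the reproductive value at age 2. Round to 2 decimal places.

lx·mx for x ≥ 2: 0.29, 0.064, 0 → sum = 0.354
V_2 = 0.354 / l_2 = 0.354 / 0.29 = 1.22069… → 1.22

1.22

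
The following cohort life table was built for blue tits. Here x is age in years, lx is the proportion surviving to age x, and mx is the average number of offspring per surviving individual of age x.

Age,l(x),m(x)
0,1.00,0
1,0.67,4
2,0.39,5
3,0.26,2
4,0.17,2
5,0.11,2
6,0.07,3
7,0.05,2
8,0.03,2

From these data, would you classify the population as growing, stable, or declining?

R0 = Σ lx·mx = 0 + 2.68 + 1.95 + 0.52 + 0.34 + 0.22 + 0.21 + 0.1 + 0.06 = 6.08
R0 > 1, so the population is growing.

growing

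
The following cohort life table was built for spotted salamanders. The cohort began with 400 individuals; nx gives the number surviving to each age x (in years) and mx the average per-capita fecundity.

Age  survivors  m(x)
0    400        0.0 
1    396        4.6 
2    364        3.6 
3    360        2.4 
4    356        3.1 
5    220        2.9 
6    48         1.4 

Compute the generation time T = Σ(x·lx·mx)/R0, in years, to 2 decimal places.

lx = nx/n0 = nx/400: 1, 0.99, 0.91, 0.9, 0.89, 0.55, 0.12
lx·mx: 0, 4.554, 3.276, 2.16, 2.759, 1.595, 0.168 → R0 = 14.512
x·lx·mx: 0, 4.554, 6.552, 6.48, 11.036, 7.975, 1.008 → Σ = 37.605
T = 37.605 / 14.512 = 2.591304… → 2.59

2.59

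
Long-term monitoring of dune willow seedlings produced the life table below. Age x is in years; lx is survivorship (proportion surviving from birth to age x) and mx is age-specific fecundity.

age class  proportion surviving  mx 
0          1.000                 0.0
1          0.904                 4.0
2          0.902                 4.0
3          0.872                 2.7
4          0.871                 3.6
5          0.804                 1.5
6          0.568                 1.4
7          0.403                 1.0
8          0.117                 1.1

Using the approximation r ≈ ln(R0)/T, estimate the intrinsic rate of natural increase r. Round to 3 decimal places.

R0 = Σ lx·mx = 0 + 3.616 + 3.608 + 2.3544 + 3.1356 + 1.206 + 0.7952 + 0.403 + 0.1287 = 15.2469
Σ x·lx·mx = 45.0894; T = 45.0894/15.2469 = 2.95728…
r ≈ ln(R0)/T = ln(15.2469)/2.95728… = 0.92124… → 0.921

0.921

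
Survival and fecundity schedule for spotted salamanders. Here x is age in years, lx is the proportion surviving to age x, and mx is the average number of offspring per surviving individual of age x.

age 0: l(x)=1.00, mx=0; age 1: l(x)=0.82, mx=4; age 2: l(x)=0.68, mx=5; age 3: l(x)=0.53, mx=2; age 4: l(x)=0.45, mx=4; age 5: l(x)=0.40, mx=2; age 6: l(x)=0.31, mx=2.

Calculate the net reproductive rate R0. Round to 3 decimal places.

lx·mx by age: 0, 3.28, 3.4, 1.06, 1.8, 0.8, 0.62
R0 = Σ lx·mx = 10.96 → 10.960

10.960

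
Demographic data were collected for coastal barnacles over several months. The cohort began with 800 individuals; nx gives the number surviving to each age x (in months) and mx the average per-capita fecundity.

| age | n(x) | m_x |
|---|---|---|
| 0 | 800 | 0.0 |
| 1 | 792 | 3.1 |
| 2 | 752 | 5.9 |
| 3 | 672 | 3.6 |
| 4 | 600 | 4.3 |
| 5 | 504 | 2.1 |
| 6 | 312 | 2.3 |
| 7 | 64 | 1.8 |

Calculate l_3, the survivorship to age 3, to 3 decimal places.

l_3 = n_3/n_0 = 672/800 = 0.84 → 0.840

0.840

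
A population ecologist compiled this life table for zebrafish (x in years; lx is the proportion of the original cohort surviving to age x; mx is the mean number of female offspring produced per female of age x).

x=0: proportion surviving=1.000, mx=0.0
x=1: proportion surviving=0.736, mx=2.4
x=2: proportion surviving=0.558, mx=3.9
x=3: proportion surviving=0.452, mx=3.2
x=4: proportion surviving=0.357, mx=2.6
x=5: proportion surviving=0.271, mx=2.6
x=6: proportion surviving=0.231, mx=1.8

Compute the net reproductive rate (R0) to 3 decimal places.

lx·mx by age: 0, 1.7664, 2.1762, 1.4464, 0.9282, 0.7046, 0.4158
R0 = Σ lx·mx = 7.4376 → 7.438

7.438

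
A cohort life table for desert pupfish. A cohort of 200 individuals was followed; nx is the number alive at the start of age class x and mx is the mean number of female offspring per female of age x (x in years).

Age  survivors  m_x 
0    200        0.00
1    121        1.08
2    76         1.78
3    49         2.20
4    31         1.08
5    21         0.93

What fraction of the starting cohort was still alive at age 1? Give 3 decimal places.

l_1 = n_1/n_0 = 121/200 = 0.605 → 0.605

0.605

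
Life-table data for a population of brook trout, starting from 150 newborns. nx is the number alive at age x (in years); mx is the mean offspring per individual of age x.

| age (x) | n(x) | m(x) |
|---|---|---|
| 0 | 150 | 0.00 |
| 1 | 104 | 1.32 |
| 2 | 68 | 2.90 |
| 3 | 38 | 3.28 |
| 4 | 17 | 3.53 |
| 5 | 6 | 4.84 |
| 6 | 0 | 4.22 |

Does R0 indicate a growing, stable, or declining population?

lx = nx/n0 = nx/150: 1, 0.69333…, 0.45333…, 0.25333…, 0.11333…, 0.04, 0
R0 = Σ lx·mx = 0 + 0.9152… + 1.314667… + 0.830933… + 0.400067… + 0.1936 + 0 = 3.654467…
R0 > 1, so the population is growing.

growing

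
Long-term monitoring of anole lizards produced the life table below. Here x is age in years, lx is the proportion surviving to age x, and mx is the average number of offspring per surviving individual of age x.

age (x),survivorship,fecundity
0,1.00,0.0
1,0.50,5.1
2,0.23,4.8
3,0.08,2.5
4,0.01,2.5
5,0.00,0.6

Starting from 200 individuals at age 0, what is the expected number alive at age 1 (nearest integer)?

100

Expected survivors = N0 · l_1 = 200 × 0.50 = 100 → 100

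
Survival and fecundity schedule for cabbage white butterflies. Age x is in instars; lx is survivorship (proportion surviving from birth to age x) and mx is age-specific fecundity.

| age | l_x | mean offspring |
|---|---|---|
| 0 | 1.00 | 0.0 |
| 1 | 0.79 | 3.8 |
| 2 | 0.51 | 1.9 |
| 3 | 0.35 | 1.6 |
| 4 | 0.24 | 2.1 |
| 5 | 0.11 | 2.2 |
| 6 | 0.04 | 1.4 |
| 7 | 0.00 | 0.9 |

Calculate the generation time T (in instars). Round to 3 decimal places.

1.909

lx·mx: 0, 3.002, 0.969, 0.56, 0.504, 0.242, 0.056, 0 → R0 = 5.333
x·lx·mx: 0, 3.002, 1.938, 1.68, 2.016, 1.21, 0.336, 0 → Σ = 10.182
T = 10.182 / 5.333 = 1.909244… → 1.909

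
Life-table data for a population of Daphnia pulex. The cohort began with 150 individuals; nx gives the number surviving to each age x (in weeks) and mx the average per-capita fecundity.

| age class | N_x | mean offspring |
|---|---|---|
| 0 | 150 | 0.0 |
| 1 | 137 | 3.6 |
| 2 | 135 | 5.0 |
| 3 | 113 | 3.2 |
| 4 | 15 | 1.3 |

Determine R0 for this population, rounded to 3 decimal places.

10.329

lx = nx/n0 = nx/150: 1, 0.91333…, 0.9, 0.75333…, 0.1
lx·mx by age: 0, 3.288…, 4.5, 2.410667…, 0.13
R0 = Σ lx·mx = 10.328667… → 10.329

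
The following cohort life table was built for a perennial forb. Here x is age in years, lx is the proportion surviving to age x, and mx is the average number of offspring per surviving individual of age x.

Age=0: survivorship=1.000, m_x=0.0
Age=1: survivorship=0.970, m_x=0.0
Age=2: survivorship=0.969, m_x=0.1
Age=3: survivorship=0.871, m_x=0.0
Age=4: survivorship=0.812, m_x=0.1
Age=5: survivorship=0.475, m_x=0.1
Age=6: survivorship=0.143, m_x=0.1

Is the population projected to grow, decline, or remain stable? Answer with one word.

R0 = Σ lx·mx = 0 + 0 + 0.0969 + 0 + 0.0812 + 0.0475 + 0.0143 = 0.2399
R0 < 1, so the population is declining.

declining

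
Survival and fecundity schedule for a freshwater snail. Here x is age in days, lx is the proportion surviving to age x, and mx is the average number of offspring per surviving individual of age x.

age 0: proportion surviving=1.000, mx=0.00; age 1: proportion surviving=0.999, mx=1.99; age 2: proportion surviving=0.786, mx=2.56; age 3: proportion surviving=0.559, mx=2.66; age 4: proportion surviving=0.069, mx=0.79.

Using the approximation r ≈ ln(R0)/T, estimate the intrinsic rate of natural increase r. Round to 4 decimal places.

R0 = Σ lx·mx = 0 + 1.98801 + 2.01216 + 1.48694 + 0.05451 = 5.54162
Σ x·lx·mx = 10.69119; T = 10.69119/5.54162 = 1.92925…
r ≈ ln(R0)/T = ln(5.54162)/1.92925… = 0.887539… → 0.8875

0.8875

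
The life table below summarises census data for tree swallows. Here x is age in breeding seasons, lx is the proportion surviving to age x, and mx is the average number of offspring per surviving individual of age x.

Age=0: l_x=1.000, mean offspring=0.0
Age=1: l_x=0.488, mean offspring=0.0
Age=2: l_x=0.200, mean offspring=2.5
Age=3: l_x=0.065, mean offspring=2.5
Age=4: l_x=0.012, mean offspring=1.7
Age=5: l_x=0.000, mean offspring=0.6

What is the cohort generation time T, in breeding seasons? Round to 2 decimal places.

lx·mx: 0, 0, 0.5, 0.1625, 0.0204, 0 → R0 = 0.6829
x·lx·mx: 0, 0, 1, 0.4875, 0.0816, 0 → Σ = 1.5691
T = 1.5691 / 0.6829 = 2.297701… → 2.30

2.30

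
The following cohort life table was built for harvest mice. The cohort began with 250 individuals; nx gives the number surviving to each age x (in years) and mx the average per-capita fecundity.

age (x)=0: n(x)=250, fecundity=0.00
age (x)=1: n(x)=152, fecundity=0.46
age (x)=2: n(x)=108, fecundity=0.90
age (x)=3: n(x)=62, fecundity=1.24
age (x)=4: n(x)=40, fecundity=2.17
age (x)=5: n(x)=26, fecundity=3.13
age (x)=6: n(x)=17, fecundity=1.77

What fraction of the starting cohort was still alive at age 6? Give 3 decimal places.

0.068

l_6 = n_6/n_0 = 17/250 = 0.068 → 0.068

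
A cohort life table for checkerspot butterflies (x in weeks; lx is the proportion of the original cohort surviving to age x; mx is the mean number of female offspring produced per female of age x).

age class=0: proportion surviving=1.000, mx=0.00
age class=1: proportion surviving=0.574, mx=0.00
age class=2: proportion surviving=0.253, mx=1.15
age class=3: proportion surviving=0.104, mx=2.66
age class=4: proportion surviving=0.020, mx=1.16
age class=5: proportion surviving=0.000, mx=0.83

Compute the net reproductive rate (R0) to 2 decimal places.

lx·mx by age: 0, 0, 0.29095, 0.27664, 0.0232, 0
R0 = Σ lx·mx = 0.59079 → 0.59

0.59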